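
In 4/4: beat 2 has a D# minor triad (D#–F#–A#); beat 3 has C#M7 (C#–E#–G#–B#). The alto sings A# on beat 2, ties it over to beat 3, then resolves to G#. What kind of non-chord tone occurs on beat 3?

Suspension.

The harmony at that moment is C# major seventh chord (C#, E#, G#, B#); A# is not a chord tone.
It is held over (the same pitch as the preceding A#) and left by step down to G#.
Held over from the previous chord and resolving down by step — a suspension.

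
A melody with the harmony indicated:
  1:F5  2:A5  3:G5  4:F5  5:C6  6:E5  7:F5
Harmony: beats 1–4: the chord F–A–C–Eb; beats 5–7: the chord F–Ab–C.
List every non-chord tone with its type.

G5 (beat 3) — passing tone; E5 (beat 6) — appoggiatura.

The harmony at that moment is F dominant seventh chord (F, A, C, Eb); G5 is not a chord tone.
It is approached by step down from A5 and left by step down to F5.
Step in, step out in the same direction — a passing tone.
The harmony at that moment is F minor triad (F, Ab, C); E5 is not a chord tone.
It is approached by leap down from C6 and left by step up to F5.
Leap in, step out — an appoggiatura.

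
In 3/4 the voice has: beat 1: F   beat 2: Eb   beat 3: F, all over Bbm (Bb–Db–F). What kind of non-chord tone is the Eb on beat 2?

The harmony at that moment is Bb minor triad (Bb, Db, F); Eb is not a chord tone.
It is approached by step down from F and left by step up to F.
Step away and step back to the same note — a neighbor tone (lower neighbor).

Lower neighbor tone.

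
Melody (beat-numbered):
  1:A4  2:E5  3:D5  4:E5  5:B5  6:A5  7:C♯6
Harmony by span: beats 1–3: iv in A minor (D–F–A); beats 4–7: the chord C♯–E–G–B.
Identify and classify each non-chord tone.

The harmony at that moment is D minor triad (D, F, A); E5 is not a chord tone.
It is approached by leap up from A4 and left by step down to D5.
Leap in, step out — an appoggiatura.
The harmony at that moment is C♯ half-diminished seventh chord (C♯, E, G, B); A5 is not a chord tone.
It is approached by step down from B5 and left by leap up to C♯6.
Step in, leap out — an escape tone.

E5 (beat 2) — appoggiatura; A5 (beat 6) — escape tone.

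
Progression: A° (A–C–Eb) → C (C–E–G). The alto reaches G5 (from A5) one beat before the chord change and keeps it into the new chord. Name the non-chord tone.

The harmony at that moment is A diminished triad (A, C, Eb); G5 is not a chord tone.
It is approached by step down from A5 and then sustained as the same pitch into the next harmony.
Arriving early and becoming a chord tone when the harmony changes — an anticipation.

G5 is an anticipation.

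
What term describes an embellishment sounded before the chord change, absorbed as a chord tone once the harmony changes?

Approach: ahead of the chord change (typically by step), so it is dissonant against the current harmony. Departure: none — the same pitch is restated or held and is a chord tone of the new harmony.
Dissonant first, consonant once the harmony catches up: the note simply arrives early — an anticipation. (The reverse timing, consonant first and dissonant after the change, would be a suspension or retardation.)

Anticipation.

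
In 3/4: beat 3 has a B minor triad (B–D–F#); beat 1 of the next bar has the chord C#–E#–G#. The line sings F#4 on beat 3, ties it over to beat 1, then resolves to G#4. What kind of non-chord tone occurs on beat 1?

Retardation.

The harmony at that moment is C# major triad (C#, E#, G#); F#4 is not a chord tone.
It is held over (the same pitch as the preceding F#4) and left by step up to G#4.
Held over from the previous chord and resolving up by step — a retardation.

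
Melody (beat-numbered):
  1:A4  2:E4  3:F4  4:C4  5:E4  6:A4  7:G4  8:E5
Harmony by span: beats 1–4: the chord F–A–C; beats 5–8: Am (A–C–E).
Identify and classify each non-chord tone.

The harmony at that moment is F major triad (F, A, C); E4 is not a chord tone.
It is approached by leap down from A4 and left by step up to F4.
Leap in, step out — an appoggiatura.
The harmony at that moment is A minor triad (A, C, E); G4 is not a chord tone.
It is approached by step down from A4 and left by leap up to E5.
Step in, leap out — an escape tone.

E4 (beat 2) — appoggiatura; G4 (beat 7) — escape tone.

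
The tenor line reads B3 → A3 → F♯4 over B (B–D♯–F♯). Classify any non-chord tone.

A3 is an escape tone.

The harmony at that moment is B major triad (B, D♯, F♯); A3 is not a chord tone.
It is approached by step down from B3 and left by leap up to F♯4.
Step in, leap out — an escape tone.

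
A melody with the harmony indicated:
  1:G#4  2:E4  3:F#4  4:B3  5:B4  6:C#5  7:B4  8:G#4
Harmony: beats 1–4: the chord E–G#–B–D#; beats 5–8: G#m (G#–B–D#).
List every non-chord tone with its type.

The harmony at that moment is E major seventh chord (E, G#, B, D#); F#4 is not a chord tone.
It is approached by step up from E4 and left by leap down to B3.
Step in, leap out — an escape tone.
The harmony at that moment is G# minor triad (G#, B, D#); C#5 is not a chord tone.
It is approached by step up from B4 and left by step down to B4.
Step away and step back to the same note — a neighbor tone (upper neighbor).

F#4 (beat 3) — escape tone; C#5 (beat 6) — neighbor tone.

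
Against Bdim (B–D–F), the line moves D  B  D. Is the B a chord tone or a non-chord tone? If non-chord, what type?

Chord tone (the root of B diminished triad).

B diminished triad contains B, D, F; B is the root, so it is a chord tone.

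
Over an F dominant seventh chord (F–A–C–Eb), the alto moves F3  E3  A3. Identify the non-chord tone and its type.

The harmony at that moment is F dominant seventh chord (F, A, C, Eb); E3 is not a chord tone.
It is approached by step down from F3 and left by leap up to A3.
Step in, leap out — an escape tone.

E3 is an escape tone.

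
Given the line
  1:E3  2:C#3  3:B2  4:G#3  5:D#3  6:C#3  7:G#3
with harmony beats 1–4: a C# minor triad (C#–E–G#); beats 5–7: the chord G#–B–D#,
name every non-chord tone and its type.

B2 (beat 3) — escape tone; C#3 (beat 6) — escape tone.

The harmony at that moment is C# minor triad (C#, E, G#); B2 is not a chord tone.
It is approached by step down from C#3 and left by leap up to G#3.
Step in, leap out — an escape tone.
The harmony at that moment is G# minor triad (G#, B, D#); C#3 is not a chord tone.
It is approached by step down from D#3 and left by leap up to G#3.
Step in, leap out — an escape tone.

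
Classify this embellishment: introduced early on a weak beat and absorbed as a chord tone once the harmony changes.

Anticipation.

Approach: ahead of the chord change (typically by step), so it is dissonant against the current harmony. Departure: none — the same pitch is restated or held and is a chord tone of the new harmony.
Dissonant first, consonant once the harmony catches up: the note simply arrives early — an anticipation. (The reverse timing, consonant first and dissonant after the change, would be a suspension or retardation.)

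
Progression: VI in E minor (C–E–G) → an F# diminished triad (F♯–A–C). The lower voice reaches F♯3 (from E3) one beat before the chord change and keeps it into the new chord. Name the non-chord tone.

The harmony at that moment is C major triad (C, E, G); F♯3 is not a chord tone.
It is approached by step up from E3 and then sustained as the same pitch into the next harmony.
Arriving early and becoming a chord tone when the harmony changes — an anticipation.

F♯3 is an anticipation.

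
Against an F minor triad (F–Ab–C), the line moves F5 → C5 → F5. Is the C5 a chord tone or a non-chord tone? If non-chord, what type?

Chord tone (the fifth of F minor triad).

F minor triad contains F, Ab, C; C is the fifth, so it is a chord tone.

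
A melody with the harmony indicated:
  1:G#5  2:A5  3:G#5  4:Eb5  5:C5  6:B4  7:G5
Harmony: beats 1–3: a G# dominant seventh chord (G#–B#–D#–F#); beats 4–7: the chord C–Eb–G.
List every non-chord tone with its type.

A5 (beat 2) — neighbor tone; B4 (beat 6) — escape tone.

The harmony at that moment is G# dominant seventh chord (G#, B#, D#, F#); A5 is not a chord tone.
It is approached by step up from G#5 and left by step down to G#5.
Step away and step back to the same note — a neighbor tone (upper neighbor).
The harmony at that moment is C minor triad (C, Eb, G); B4 is not a chord tone.
It is approached by step down from C5 and left by leap up to G5.
Step in, leap out — an escape tone.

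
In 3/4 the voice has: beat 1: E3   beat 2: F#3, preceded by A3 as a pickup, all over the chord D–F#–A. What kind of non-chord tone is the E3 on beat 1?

Appoggiatura.

The harmony at that moment is D major triad (D, F#, A); E3 is not a chord tone.
It is approached by leap down from A3 and left by step up to F#3.
Leap in, step out, metrically accented — an appoggiatura.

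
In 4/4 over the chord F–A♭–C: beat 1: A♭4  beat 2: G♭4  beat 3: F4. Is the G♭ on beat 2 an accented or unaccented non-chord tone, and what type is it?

Unaccented passing tone.

The harmony at that moment is F minor triad (F, A♭, C); G♭4 is not a chord tone.
It is approached by step down from A♭4 and left by step down to F4.
Step in, step out in the same direction — a passing tone.
It falls on a weak beat, so it is unaccented.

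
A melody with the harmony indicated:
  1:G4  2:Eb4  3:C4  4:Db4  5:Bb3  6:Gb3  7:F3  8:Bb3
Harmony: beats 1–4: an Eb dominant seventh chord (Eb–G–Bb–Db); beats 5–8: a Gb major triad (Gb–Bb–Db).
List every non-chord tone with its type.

C4 (beat 3) — appoggiatura; F3 (beat 7) — escape tone.

The harmony at that moment is Eb dominant seventh chord (Eb, G, Bb, Db); C4 is not a chord tone.
It is approached by leap down from Eb4 and left by step up to Db4.
Leap in, step out — an appoggiatura.
The harmony at that moment is Gb major triad (Gb, Bb, Db); F3 is not a chord tone.
It is approached by step down from Gb3 and left by leap up to Bb3.
Step in, leap out — an escape tone.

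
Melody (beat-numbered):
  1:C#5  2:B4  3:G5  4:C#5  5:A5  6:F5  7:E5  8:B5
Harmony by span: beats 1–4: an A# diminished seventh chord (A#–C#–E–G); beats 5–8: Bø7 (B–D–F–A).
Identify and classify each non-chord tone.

B4 (beat 2) — escape tone; E5 (beat 7) — escape tone.

The harmony at that moment is A# diminished seventh chord (A#, C#, E, G); B4 is not a chord tone.
It is approached by step down from C#5 and left by leap up to G5.
Step in, leap out — an escape tone.
The harmony at that moment is B half-diminished seventh chord (B, D, F, A); E5 is not a chord tone.
It is approached by step down from F5 and left by leap up to B5.
Step in, leap out — an escape tone.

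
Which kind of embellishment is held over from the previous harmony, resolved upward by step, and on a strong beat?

Retardation.

Approach: by preparation — the pitch is first a chord tone, then held (tied or repeated) while the harmony changes under it. Departure: up by step. Metric position: strong.
A prepared dissonance that resolves upward by step — a retardation. (The same figure resolving downward would be a suspension.)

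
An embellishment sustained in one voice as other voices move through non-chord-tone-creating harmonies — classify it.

Approach: none. Departure: none — a single pitch is sustained while the chords change around it, passing through harmonies that do not contain it.
No melodic motion at all; the dissonance is created entirely by the moving harmonies against the stationary note — a pedal tone (pedal point).

Pedal tone.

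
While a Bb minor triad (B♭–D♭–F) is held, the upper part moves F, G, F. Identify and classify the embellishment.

G is a neighbor tone.

The harmony at that moment is B♭ minor triad (B♭, D♭, F); G is not a chord tone.
It is approached by step up from F and left by step down to F.
Step away and step back to the same note — a neighbor tone (upper neighbor).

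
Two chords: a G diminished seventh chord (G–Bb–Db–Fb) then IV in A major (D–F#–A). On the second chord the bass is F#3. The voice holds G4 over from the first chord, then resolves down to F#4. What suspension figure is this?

9–8 suspension.

At the second chord the bass is F#3. The suspended G4 lies a ninth above the bass; after resolving down by step to F#4, the interval above the bass becomes an octave.
Suspension figures are named by those two intervals: 9–8.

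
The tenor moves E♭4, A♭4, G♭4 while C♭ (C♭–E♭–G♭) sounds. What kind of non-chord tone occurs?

The harmony at that moment is C♭ major triad (C♭, E♭, G♭); A♭4 is not a chord tone.
It is approached by leap up from E♭4 and left by step down to G♭4.
Leap in, step out — an appoggiatura.

A♭4 is an appoggiatura.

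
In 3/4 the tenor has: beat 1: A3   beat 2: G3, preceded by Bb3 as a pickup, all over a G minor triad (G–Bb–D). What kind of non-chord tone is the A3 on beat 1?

The harmony at that moment is G minor triad (G, Bb, D); A3 is not a chord tone.
It is approached by step down from Bb3 and left by step down to G3.
Step in, step out in the same direction — a passing tone.

Passing tone.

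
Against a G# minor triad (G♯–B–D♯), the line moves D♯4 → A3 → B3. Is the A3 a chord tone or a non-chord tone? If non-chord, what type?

Non-chord tone — an appoggiatura.

The harmony at that moment is G♯ minor triad (G♯, B, D♯); A3 is not a chord tone.
It is approached by leap down from D♯4 and left by step up to B3.
Leap in, step out — an appoggiatura.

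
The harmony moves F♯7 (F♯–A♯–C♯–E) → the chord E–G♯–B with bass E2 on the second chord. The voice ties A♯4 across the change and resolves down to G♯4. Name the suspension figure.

4–3 suspension.

At the second chord the bass is E2. The suspended A♯4 lies a fourth above the bass; after resolving down by step to G♯4, the interval above the bass becomes a third.
Suspension figures are named by those two intervals: 4–3.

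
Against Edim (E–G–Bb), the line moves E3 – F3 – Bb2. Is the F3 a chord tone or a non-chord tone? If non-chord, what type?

The harmony at that moment is E diminished triad (E, G, Bb); F3 is not a chord tone.
It is approached by step up from E3 and left by leap down to Bb2.
Step in, leap out — an escape tone.

Non-chord tone — an escape tone.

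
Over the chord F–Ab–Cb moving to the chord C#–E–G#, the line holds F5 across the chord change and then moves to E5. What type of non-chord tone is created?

F5 is a suspension.

The harmony at that moment is C# minor triad (C#, E, G#); F5 is not a chord tone.
It is held over (the same pitch as the preceding F5) and left by step down to E5.
Held over from the previous chord and resolving down by step — a suspension.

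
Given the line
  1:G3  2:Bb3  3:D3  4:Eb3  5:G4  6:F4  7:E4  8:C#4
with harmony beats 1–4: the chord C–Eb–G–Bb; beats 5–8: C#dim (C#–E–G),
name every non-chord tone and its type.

D3 (beat 3) — appoggiatura; F4 (beat 6) — passing tone.

The harmony at that moment is C minor seventh chord (C, Eb, G, Bb); D3 is not a chord tone.
It is approached by leap down from Bb3 and left by step up to Eb3.
Leap in, step out — an appoggiatura.
The harmony at that moment is C# diminished triad (C#, E, G); F4 is not a chord tone.
It is approached by step down from G4 and left by step down to E4.
Step in, step out in the same direction — a passing tone.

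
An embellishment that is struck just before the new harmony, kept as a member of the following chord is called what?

Approach: ahead of the chord change (typically by step), so it is dissonant against the current harmony. Departure: none — the same pitch is restated or held and is a chord tone of the new harmony.
Dissonant first, consonant once the harmony catches up: the note simply arrives early — an anticipation. (The reverse timing, consonant first and dissonant after the change, would be a suspension or retardation.)

Anticipation.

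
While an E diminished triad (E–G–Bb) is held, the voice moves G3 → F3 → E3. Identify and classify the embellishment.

The harmony at that moment is E diminished triad (E, G, Bb); F3 is not a chord tone.
It is approached by step down from G3 and left by step down to E3.
Step in, step out in the same direction — a passing tone.

F3 is a passing tone.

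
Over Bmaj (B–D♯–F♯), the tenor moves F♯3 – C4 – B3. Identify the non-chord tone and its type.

The harmony at that moment is B major triad (B, D♯, F♯); C4 is not a chord tone.
It is approached by leap up from F♯3 and left by step down to B3.
Leap in, step out — an appoggiatura.

C4 is an appoggiatura.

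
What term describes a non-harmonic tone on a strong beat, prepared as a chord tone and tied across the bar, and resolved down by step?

Suspension.

Approach: by preparation — the pitch is first a chord tone, then held (tied or repeated) while the harmony changes under it. Departure: down by step. Metric position: strong.
A prepared dissonance that resolves downward by step — a suspension. (The same figure resolving upward would be a retardation.)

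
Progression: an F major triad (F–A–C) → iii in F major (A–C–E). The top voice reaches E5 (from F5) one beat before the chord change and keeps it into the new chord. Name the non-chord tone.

E5 is an anticipation.

The harmony at that moment is F major triad (F, A, C); E5 is not a chord tone.
It is approached by step down from F5 and then sustained as the same pitch into the next harmony.
Arriving early and becoming a chord tone when the harmony changes — an anticipation.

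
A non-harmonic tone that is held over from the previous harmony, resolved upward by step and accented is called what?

Retardation.

Approach: by preparation — the pitch is first a chord tone, then held (tied or repeated) while the harmony changes under it. Departure: up by step. Metric position: strong.
A prepared dissonance that resolves upward by step — a retardation. (The same figure resolving downward would be a suspension.)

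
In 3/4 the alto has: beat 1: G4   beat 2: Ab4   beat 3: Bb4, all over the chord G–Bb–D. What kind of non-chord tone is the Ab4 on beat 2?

Passing tone.

The harmony at that moment is G minor triad (G, Bb, D); Ab4 is not a chord tone.
It is approached by step up from G4 and left by step up to Bb4.
Step in, step out in the same direction — a passing tone.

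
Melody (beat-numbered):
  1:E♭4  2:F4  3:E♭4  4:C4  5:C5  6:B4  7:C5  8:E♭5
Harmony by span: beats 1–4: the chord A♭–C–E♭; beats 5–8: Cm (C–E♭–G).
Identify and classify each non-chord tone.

F4 (beat 2) — neighbor tone; B4 (beat 6) — neighbor tone.

The harmony at that moment is A♭ major triad (A♭, C, E♭); F4 is not a chord tone.
It is approached by step up from E♭4 and left by step down to E♭4.
Step away and step back to the same note — a neighbor tone (upper neighbor).
The harmony at that moment is C minor triad (C, E♭, G); B4 is not a chord tone.
It is approached by step down from C5 and left by step up to C5.
Step away and step back to the same note — a neighbor tone (lower neighbor).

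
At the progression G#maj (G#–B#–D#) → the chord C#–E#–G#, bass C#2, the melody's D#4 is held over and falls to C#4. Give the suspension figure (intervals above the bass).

9–8 suspension.

At the second chord the bass is C#2. The suspended D#4 lies a ninth above the bass; after resolving down by step to C#4, the interval above the bass becomes an octave.
Suspension figures are named by those two intervals: 9–8.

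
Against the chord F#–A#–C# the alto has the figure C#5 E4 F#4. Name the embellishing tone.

The harmony at that moment is F# major triad (F#, A#, C#); E4 is not a chord tone.
It is approached by leap down from C#5 and left by step up to F#4.
Leap in, step out — an appoggiatura.

E4 is an appoggiatura.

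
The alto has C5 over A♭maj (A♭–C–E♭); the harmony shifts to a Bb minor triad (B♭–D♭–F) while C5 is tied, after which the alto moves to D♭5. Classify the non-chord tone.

C5 is a retardation.

The harmony at that moment is B♭ minor triad (B♭, D♭, F); C5 is not a chord tone.
It is held over (the same pitch as the preceding C5) and left by step up to D♭5.
Held over from the previous chord and resolving up by step — a retardation.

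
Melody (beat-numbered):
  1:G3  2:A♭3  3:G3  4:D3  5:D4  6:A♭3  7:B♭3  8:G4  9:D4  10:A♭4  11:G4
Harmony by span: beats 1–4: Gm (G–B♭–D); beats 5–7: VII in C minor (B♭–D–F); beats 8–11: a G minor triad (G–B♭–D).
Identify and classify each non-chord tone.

A♭3 (beat 2) — neighbor tone; A♭3 (beat 6) — appoggiatura; A♭4 (beat 10) — appoggiatura.

The harmony at that moment is G minor triad (G, B♭, D); A♭3 is not a chord tone.
It is approached by step up from G3 and left by step down to G3.
Step away and step back to the same note — a neighbor tone (upper neighbor).
The harmony at that moment is B♭ major triad (B♭, D, F); A♭3 is not a chord tone.
It is approached by leap down from D4 and left by step up to B♭3.
Leap in, step out — an appoggiatura.
The harmony at that moment is G minor triad (G, B♭, D); A♭4 is not a chord tone.
It is approached by leap up from D4 and left by step down to G4.
Leap in, step out — an appoggiatura.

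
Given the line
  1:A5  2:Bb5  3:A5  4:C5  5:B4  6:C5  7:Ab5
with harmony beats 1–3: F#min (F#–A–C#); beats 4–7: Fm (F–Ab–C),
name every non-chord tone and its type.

Bb5 (beat 2) — neighbor tone; B4 (beat 5) — neighbor tone.

The harmony at that moment is F# minor triad (F#, A, C#); Bb5 is not a chord tone.
It is approached by step up from A5 and left by step down to A5.
Step away and step back to the same note — a neighbor tone (upper neighbor).
The harmony at that moment is F minor triad (F, Ab, C); B4 is not a chord tone.
It is approached by step down from C5 and left by step up to C5.
Step away and step back to the same note — a neighbor tone (lower neighbor).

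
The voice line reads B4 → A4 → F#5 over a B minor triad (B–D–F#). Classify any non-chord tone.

The harmony at that moment is B minor triad (B, D, F#); A4 is not a chord tone.
It is approached by step down from B4 and left by leap up to F#5.
Step in, leap out — an escape tone.

A4 is an escape tone.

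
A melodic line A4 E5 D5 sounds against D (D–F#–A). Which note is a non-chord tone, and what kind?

E5 is an appoggiatura.

The harmony at that moment is D major triad (D, F#, A); E5 is not a chord tone.
It is approached by leap up from A4 and left by step down to D5.
Leap in, step out — an appoggiatura.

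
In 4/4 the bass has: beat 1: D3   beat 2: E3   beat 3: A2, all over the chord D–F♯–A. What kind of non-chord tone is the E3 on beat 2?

The harmony at that moment is D major triad (D, F♯, A); E3 is not a chord tone.
It is approached by step up from D3 and left by leap down to A2.
Step in, leap out, on a weak beat — an escape tone.

Escape tone.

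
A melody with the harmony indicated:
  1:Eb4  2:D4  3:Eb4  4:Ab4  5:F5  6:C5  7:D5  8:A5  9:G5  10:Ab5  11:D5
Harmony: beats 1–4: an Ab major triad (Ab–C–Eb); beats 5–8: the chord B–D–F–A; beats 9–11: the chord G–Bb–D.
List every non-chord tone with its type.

The harmony at that moment is Ab major triad (Ab, C, Eb); D4 is not a chord tone.
It is approached by step down from Eb4 and left by step up to Eb4.
Step away and step back to the same note — a neighbor tone (lower neighbor).
The harmony at that moment is B half-diminished seventh chord (B, D, F, A); C5 is not a chord tone.
It is approached by leap down from F5 and left by step up to D5.
Leap in, step out — an appoggiatura.
The harmony at that moment is G minor triad (G, Bb, D); Ab5 is not a chord tone.
It is approached by step up from G5 and left by leap down to D5.
Step in, leap out — an escape tone.

D4 (beat 2) — neighbor tone; C5 (beat 6) — appoggiatura; Ab5 (beat 10) — escape tone.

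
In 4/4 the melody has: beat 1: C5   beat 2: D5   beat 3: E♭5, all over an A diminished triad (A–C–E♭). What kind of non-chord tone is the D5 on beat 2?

The harmony at that moment is A diminished triad (A, C, E♭); D5 is not a chord tone.
It is approached by step up from C5 and left by step up to E♭5.
Step in, step out in the same direction — a passing tone.

Passing tone.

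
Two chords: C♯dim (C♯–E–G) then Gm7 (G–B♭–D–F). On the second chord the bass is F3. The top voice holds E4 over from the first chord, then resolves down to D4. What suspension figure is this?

7–6 suspension.

At the second chord the bass is F3. The suspended E4 lies a seventh above the bass; after resolving down by step to D4, the interval above the bass becomes a sixth.
Suspension figures are named by those two intervals: 7–6.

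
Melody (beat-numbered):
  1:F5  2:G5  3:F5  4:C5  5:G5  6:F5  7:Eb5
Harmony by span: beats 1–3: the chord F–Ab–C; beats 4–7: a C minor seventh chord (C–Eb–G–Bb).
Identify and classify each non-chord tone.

G5 (beat 2) — neighbor tone; F5 (beat 6) — passing tone.

The harmony at that moment is F minor triad (F, Ab, C); G5 is not a chord tone.
It is approached by step up from F5 and left by step down to F5.
Step away and step back to the same note — a neighbor tone (upper neighbor).
The harmony at that moment is C minor seventh chord (C, Eb, G, Bb); F5 is not a chord tone.
It is approached by step down from G5 and left by step down to Eb5.
Step in, step out in the same direction — a passing tone.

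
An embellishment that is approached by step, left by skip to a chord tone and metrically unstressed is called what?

Approach: by step. Departure: by leap. Metric position: weak.
Step in, leap out, from a weak position — an escape tone (échappée). (It is the mirror image of the appoggiatura, which leaps in and steps out on a strong beat.)

Escape tone.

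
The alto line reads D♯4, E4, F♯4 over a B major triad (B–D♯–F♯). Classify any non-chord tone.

E4 is a passing tone.

The harmony at that moment is B major triad (B, D♯, F♯); E4 is not a chord tone.
It is approached by step up from D♯4 and left by step up to F♯4.
Step in, step out in the same direction — a passing tone.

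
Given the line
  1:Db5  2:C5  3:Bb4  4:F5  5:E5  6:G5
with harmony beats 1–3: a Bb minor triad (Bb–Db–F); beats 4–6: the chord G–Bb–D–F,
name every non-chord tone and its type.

The harmony at that moment is Bb minor triad (Bb, Db, F); C5 is not a chord tone.
It is approached by step down from Db5 and left by step down to Bb4.
Step in, step out in the same direction — a passing tone.
The harmony at that moment is G minor seventh chord (G, Bb, D, F); E5 is not a chord tone.
It is approached by step down from F5 and left by leap up to G5.
Step in, leap out — an escape tone.

C5 (beat 2) — passing tone; E5 (beat 5) — escape tone.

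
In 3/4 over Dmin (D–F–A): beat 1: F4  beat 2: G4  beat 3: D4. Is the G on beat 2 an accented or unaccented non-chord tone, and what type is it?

Unaccented escape tone.

The harmony at that moment is D minor triad (D, F, A); G4 is not a chord tone.
It is approached by step up from F4 and left by leap down to D4.
Step in, leap out — an escape tone.
It falls on a weak beat, so it is unaccented.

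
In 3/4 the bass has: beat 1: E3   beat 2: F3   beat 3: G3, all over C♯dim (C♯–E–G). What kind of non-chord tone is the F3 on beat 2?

The harmony at that moment is C♯ diminished triad (C♯, E, G); F3 is not a chord tone.
It is approached by step up from E3 and left by step up to G3.
Step in, step out in the same direction — a passing tone.

Passing tone.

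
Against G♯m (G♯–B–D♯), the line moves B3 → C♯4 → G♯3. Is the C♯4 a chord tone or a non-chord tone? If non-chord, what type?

Non-chord tone — an escape tone.

The harmony at that moment is G♯ minor triad (G♯, B, D♯); C♯4 is not a chord tone.
It is approached by step up from B3 and left by leap down to G♯3.
Step in, leap out — an escape tone.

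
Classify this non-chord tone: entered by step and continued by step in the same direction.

Passing tone.

Approach: by step. Departure: by step, continuing in the same direction.
Stepwise on both sides with no change of direction means the note fills in the space between two different chord tones — a passing tone. (Had it turned back to its starting note it would be a neighbor tone instead.)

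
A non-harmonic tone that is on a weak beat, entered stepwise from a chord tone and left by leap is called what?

Approach: by step. Departure: by leap. Metric position: weak.
Step in, leap out, from a weak position — an escape tone (échappée). (It is the mirror image of the appoggiatura, which leaps in and steps out on a strong beat.)

Escape tone.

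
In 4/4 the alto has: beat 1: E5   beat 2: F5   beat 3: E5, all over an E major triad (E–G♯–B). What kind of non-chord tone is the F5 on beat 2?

The harmony at that moment is E major triad (E, G♯, B); F5 is not a chord tone.
It is approached by step up from E5 and left by step down to E5.
Step away and step back to the same note — a neighbor tone (upper neighbor).

Upper neighbor tone.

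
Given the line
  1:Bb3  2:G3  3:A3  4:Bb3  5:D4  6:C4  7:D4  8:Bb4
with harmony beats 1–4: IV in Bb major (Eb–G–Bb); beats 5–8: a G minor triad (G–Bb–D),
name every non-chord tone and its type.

The harmony at that moment is Eb major triad (Eb, G, Bb); A3 is not a chord tone.
It is approached by step up from G3 and left by step up to Bb3.
Step in, step out in the same direction — a passing tone.
The harmony at that moment is G minor triad (G, Bb, D); C4 is not a chord tone.
It is approached by step down from D4 and left by step up to D4.
Step away and step back to the same note — a neighbor tone (lower neighbor).

A3 (beat 3) — passing tone; C4 (beat 6) — neighbor tone.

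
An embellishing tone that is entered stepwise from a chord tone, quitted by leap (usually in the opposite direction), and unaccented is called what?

Approach: by step. Departure: by leap. Metric position: weak.
Step in, leap out, from a weak position — an escape tone (échappée). (It is the mirror image of the appoggiatura, which leaps in and steps out on a strong beat.)

Escape tone.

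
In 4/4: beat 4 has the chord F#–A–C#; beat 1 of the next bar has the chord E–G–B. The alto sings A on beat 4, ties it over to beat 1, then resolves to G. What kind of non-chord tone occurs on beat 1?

The harmony at that moment is E minor triad (E, G, B); A is not a chord tone.
It is held over (the same pitch as the preceding A) and left by step down to G.
Held over from the previous chord and resolving down by step — a suspension.

Suspension.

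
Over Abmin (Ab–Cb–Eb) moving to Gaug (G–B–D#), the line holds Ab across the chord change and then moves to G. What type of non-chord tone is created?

The harmony at that moment is G augmented triad (G, B, D#); Ab is not a chord tone.
It is held over (the same pitch as the preceding Ab) and left by step down to G.
Held over from the previous chord and resolving down by step — a suspension.

Ab is a suspension.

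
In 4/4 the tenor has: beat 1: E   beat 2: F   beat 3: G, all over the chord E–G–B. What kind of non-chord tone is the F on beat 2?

Passing tone.

The harmony at that moment is E minor triad (E, G, B); F is not a chord tone.
It is approached by step up from E and left by step up to G.
Step in, step out in the same direction — a passing tone.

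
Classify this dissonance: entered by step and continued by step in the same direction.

Passing tone.

Approach: by step. Departure: by step, continuing in the same direction.
Stepwise on both sides with no change of direction means the note fills in the space between two different chord tones — a passing tone. (Had it turned back to its starting note it would be a neighbor tone instead.)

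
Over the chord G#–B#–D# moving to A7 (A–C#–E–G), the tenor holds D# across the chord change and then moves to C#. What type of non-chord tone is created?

The harmony at that moment is A dominant seventh chord (A, C#, E, G); D# is not a chord tone.
It is held over (the same pitch as the preceding D#) and left by step down to C#.
Held over from the previous chord and resolving down by step — a suspension.

D# is a suspension.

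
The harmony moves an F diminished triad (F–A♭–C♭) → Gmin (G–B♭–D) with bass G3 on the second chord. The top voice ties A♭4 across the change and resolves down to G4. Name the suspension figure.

9–8 suspension.

At the second chord the bass is G3. The suspended A♭4 lies a ninth above the bass; after resolving down by step to G4, the interval above the bass becomes an octave.
Suspension figures are named by those two intervals: 9–8.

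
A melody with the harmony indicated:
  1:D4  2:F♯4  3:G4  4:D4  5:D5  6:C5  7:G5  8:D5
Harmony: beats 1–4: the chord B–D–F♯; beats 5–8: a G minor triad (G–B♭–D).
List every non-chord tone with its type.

G4 (beat 3) — escape tone; C5 (beat 6) — escape tone.

The harmony at that moment is B minor triad (B, D, F♯); G4 is not a chord tone.
It is approached by step up from F♯4 and left by leap down to D4.
Step in, leap out — an escape tone.
The harmony at that moment is G minor triad (G, B♭, D); C5 is not a chord tone.
It is approached by step down from D5 and left by leap up to G5.
Step in, leap out — an escape tone.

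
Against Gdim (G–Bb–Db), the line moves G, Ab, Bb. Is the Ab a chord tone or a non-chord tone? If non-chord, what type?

Non-chord tone — a passing tone.

The harmony at that moment is G diminished triad (G, Bb, Db); Ab is not a chord tone.
It is approached by step up from G and left by step up to Bb.
Step in, step out in the same direction — a passing tone.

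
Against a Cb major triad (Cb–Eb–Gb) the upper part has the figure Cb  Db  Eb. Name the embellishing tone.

The harmony at that moment is Cb major triad (Cb, Eb, Gb); Db is not a chord tone.
It is approached by step up from Cb and left by step up to Eb.
Step in, step out in the same direction — a passing tone.

Db is a passing tone.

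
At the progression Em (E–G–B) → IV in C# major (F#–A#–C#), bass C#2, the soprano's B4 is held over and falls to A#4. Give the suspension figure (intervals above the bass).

7–6 suspension.

At the second chord the bass is C#2. The suspended B4 lies a seventh above the bass; after resolving down by step to A#4, the interval above the bass becomes a sixth.
Suspension figures are named by those two intervals: 7–6.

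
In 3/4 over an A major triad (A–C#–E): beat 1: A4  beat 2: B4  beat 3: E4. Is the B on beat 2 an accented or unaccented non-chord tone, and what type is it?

The harmony at that moment is A major triad (A, C#, E); B4 is not a chord tone.
It is approached by step up from A4 and left by leap down to E4.
Step in, leap out — an escape tone.
It falls on a weak beat, so it is unaccented.

Unaccented escape tone.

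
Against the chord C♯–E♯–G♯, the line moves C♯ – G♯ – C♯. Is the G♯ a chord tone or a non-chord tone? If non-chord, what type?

Chord tone (the fifth of C# major triad).

C# major triad contains C♯, E♯, G♯; G♯ is the fifth, so it is a chord tone.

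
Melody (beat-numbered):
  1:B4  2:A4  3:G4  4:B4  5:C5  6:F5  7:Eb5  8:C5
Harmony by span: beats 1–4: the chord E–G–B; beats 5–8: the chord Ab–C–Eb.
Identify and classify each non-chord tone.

The harmony at that moment is E minor triad (E, G, B); A4 is not a chord tone.
It is approached by step down from B4 and left by step down to G4.
Step in, step out in the same direction — a passing tone.
The harmony at that moment is Ab major triad (Ab, C, Eb); F5 is not a chord tone.
It is approached by leap up from C5 and left by step down to Eb5.
Leap in, step out — an appoggiatura.

A4 (beat 2) — passing tone; F5 (beat 6) — appoggiatura.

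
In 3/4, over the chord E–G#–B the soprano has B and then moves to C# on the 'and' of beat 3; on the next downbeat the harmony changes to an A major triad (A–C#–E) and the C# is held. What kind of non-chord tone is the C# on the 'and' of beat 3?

Anticipation.

The harmony at that moment is E major triad (E, G#, B); C# is not a chord tone.
It is approached by step up from B and then sustained as the same pitch into the next harmony.
Arriving early and becoming a chord tone when the harmony changes — an anticipation.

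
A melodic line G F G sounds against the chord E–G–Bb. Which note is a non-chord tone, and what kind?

The harmony at that moment is E diminished triad (E, G, Bb); F is not a chord tone.
It is approached by step down from G and left by step up to G.
Step away and step back to the same note — a neighbor tone (lower neighbor).

F is a neighbor tone.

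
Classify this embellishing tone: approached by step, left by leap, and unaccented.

Escape tone.

Approach: by step. Departure: by leap. Metric position: weak.
Step in, leap out, from a weak position — an escape tone (échappée). (It is the mirror image of the appoggiatura, which leaps in and steps out on a strong beat.)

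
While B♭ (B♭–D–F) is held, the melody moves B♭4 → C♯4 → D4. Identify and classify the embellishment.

C♯4 is an appoggiatura.

The harmony at that moment is B♭ major triad (B♭, D, F); C♯4 is not a chord tone.
It is approached by leap down from B♭4 and left by step up to D4.
Leap in, step out — an appoggiatura.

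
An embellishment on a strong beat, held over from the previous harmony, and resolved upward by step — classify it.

Retardation.

Approach: by preparation — the pitch is first a chord tone, then held (tied or repeated) while the harmony changes under it. Departure: up by step. Metric position: strong.
A prepared dissonance that resolves upward by step — a retardation. (The same figure resolving downward would be a suspension.)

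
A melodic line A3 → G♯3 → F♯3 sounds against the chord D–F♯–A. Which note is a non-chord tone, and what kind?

G♯3 is a passing tone.

The harmony at that moment is D major triad (D, F♯, A); G♯3 is not a chord tone.
It is approached by step down from A3 and left by step down to F♯3.
Step in, step out in the same direction — a passing tone.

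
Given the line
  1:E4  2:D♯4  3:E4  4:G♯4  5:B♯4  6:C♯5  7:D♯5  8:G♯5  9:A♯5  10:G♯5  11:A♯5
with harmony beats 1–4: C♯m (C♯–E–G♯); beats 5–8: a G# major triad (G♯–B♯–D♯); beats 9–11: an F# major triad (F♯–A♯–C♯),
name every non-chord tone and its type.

D♯4 (beat 2) — neighbor tone; C♯5 (beat 6) — passing tone; G♯5 (beat 10) — neighbor tone.

The harmony at that moment is C♯ minor triad (C♯, E, G♯); D♯4 is not a chord tone.
It is approached by step down from E4 and left by step up to E4.
Step away and step back to the same note — a neighbor tone (lower neighbor).
The harmony at that moment is G♯ major triad (G♯, B♯, D♯); C♯5 is not a chord tone.
It is approached by step up from B♯4 and left by step up to D♯5.
Step in, step out in the same direction — a passing tone.
The harmony at that moment is F♯ major triad (F♯, A♯, C♯); G♯5 is not a chord tone.
It is approached by step down from A♯5 and left by step up to A♯5.
Step away and step back to the same note — a neighbor tone (lower neighbor).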